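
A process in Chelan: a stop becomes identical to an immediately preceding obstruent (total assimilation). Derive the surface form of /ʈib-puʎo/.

/p/ is the segment targeted by the rule; it sits immediately after /b/, so it assimilates completely and surfaces as [b].

[ʈibbuʎo]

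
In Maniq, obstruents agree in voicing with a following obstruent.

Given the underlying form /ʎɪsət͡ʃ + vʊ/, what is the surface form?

[ʎɪsəd͡ʒvʊ]

/t͡ʃ/ is a voiceless postalveolar affricate. The following trigger /v/ is voiced, so /t͡ʃ/ must become voiced as well.
A voiced postalveolar affricate is [d͡ʒ], so the surface segment is [d͡ʒ].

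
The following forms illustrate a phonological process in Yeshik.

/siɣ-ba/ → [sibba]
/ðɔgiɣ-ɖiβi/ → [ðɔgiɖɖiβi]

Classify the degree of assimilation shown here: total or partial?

Underlying /ɣ/ is realised as [b] next to /b/; /b/ itself does not change.
The output [b] is identical to the trigger /b/ — every feature (place, manner, voicing) has been copied — so this is total assimilation.
The remaining alternation confirms this: /ɣ/ → [ɖ] before /ɖ/ — in each case the output is a copy of the following consonant.

total assimilation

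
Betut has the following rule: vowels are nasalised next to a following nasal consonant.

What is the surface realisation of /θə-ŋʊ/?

[θə̃ŋʊ]

/ə/ sits next to the nasal /ŋ/ and is therefore nasalised to [ə̃].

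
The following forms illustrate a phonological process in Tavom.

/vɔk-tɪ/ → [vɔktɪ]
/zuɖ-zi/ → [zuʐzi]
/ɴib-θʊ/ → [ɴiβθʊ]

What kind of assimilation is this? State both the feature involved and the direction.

regressive manner assimilation

The segment that alternates is /ɖ/, which surfaces as [ʐ] when adjacent to /z/.
The change stop → fricative matches the manner of the following /z/, identifying this as manner assimilation.
Place and voice are unchanged, so the assimilation is partial, not total.
The same holds elsewhere in the data: /b/ → [β] before /θ/ (stop → fricative, matching a fricative) — only manner changes, and always toward the following segment.
No alternation appears in [vɔktɪ]: there the adjacent consonants already agree in manner (/k/ and /t/ are both stops), so this form is consistent with the same rule.
Since the segment that changes precedes the conditioning segment, the assimilation is regressive.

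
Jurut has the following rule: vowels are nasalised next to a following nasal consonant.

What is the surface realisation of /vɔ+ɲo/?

[vɔ̃ɲo]

/ɔ/ sits next to the nasal /ɲ/ and is therefore nasalised to [ɔ̃].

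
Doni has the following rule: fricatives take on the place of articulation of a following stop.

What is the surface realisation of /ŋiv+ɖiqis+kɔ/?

/v/ is a voiced labiodental fricative. The following trigger /ɖ/ is retroflex, so /v/ must become retroflex as well.
Changing only its place to retroflex gives [ʐ] — the voiced retroflex fricative.
At the second juncture, /s/ likewise becomes [x] adjacent to /k/.

[ŋiʐɖiqixkɔ]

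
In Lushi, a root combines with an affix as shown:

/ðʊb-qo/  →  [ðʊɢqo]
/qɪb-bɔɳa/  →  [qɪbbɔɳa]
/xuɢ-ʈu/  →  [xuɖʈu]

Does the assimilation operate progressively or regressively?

Underlying /b/ is realised as [ɢ] next to /q/; /q/ itself does not change.
/b/ is bilabial while /q/ is uvular; the output [ɢ] is uvular, matching the trigger — so the feature that spreads is place.
The other alternating form patterns the same way: /ɢ/ → [ɖ] before /ʈ/ (uvular → retroflex, matching retroflex) — only place changes, and always toward the following segment.
Nothing changes in [qɪbbɔɳa]: there the adjacent consonants already agree in place (/b/ and /b/ are both bilabial), so this form is consistent with the same rule.
The trigger is the following segment, so the direction is regressive (anticipatory).

regressive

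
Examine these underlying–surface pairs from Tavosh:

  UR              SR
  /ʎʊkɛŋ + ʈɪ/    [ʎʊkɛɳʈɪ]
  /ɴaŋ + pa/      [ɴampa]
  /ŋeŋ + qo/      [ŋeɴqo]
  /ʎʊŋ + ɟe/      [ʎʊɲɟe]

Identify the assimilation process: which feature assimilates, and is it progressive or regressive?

Underlying /ŋ/ is realised as [ɳ] next to /ʈ/; /ʈ/ itself does not change.
/ŋ/ is velar while /ʈ/ is retroflex; the output [ɳ] is retroflex, matching the trigger — so the feature that spreads is place.
Manner and voice are unchanged, so the assimilation is partial, not total.
The other alternating forms pattern the same way: /ŋ/ → [m] before /p/ (velar → bilabial, matching bilabial); /ŋ/ → [ɴ] before /q/ (velar → uvular, matching uvular); /ŋ/ → [ɲ] before /ɟ/ (velar → palatal, matching palatal) — only place changes, and always toward the following segment.
Since the segment that changes precedes the conditioning segment, the assimilation is regressive.

regressive place assimilation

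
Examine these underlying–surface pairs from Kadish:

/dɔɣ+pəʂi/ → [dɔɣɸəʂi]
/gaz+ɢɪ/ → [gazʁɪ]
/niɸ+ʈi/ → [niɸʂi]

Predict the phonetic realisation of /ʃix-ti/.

[ʃixsi]

The data show progressive manner assimilation: /p/ → [ɸ] after /ɣ/; /ɢ/ → [ʁ] after /z/; /ʈ/ → [ʂ] after /ɸ/. In each pair only manner changes, matching the preceding consonant, while place and voice stay constant.
/t/ is a voiceless alveolar stop. The preceding trigger /x/ is a fricative, so /t/ must become a fricative as well.
Changing only its manner to fricative gives [s] — the voiceless alveolar fricative.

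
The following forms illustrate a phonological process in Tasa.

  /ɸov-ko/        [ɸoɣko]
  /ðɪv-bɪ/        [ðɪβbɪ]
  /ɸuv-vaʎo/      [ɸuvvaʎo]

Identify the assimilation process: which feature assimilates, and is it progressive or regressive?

regressive place assimilation

The segment that alternates is /v/, which surfaces as [ɣ] when adjacent to /k/.
The change labiodental → velar matches the place of the following /k/, identifying this as place assimilation.
Manner and voice are unchanged, so the assimilation is partial, not total.
The other alternating form patterns the same way: /v/ → [β] before /b/ (labiodental → bilabial, matching bilabial) — only place changes, and always toward the following segment.
Nothing changes in [ɸuvvaʎo]: there the adjacent consonants already agree in place (/v/ and /v/ are both labiodental), so this form is consistent with the same rule.
Since the segment that changes precedes the conditioning segment, the assimilation is regressive.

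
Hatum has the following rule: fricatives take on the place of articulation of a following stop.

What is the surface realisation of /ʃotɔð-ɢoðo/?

[ʃotɔʁɢoðo]

The rule targets /ð/ (voiced dental fricative), which sits before the trigger /ɢ/ (uvular).
A voiced uvular fricative is [ʁ], so the surface segment is [ʁ].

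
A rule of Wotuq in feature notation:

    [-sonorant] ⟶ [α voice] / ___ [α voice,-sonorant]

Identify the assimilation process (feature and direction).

The shared variable α links the value of [voice] on the target to the same value on the neighbouring segment, so voicing is the feature that assimilates.
The conditioning segment sits to the right of the focus bar, meaning the trigger follows the segment that changes — regressive assimilation.

regressive voicing assimilation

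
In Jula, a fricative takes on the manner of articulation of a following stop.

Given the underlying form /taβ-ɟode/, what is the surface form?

The rule targets /β/ (voiced bilabial fricative), which sits before the trigger /ɟ/ (stop).
Changing only its manner to stop gives [b] — the voiced bilabial stop.

[tabɟode]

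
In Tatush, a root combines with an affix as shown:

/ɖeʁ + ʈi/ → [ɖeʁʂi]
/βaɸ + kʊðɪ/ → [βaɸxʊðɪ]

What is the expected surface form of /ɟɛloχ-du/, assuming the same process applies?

[ɟɛloχzu]

The data show progressive manner assimilation: /ʈ/ → [ʂ] after /ʁ/; /k/ → [x] after /ɸ/. In each pair only manner changes, matching the preceding consonant, while place and voice stay constant.
/d/ is a voiced alveolar stop. The preceding trigger /χ/ is a fricative, so /d/ must become a fricative as well.
A voiced alveolar fricative is [z], so the surface segment is [z].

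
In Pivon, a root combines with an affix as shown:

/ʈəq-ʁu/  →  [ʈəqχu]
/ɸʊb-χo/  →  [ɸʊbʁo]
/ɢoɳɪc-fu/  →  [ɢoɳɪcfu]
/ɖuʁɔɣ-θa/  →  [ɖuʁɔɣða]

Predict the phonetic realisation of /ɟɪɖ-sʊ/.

The data show progressive voicing assimilation: /ʁ/ → [χ] after /q/; /χ/ → [ʁ] after /b/; /θ/ → [ð] after /ɣ/. In each pair only voicing changes, matching the preceding consonant, while place and manner stay constant.
Nothing changes in [ɢoɳɪcfu]: there the adjacent consonants already agree in voicing (/f/ and /c/ are both voiceless), so this form is consistent with the same rule.
The rule targets /s/ (voiceless alveolar fricative), which sits after the trigger /ɖ/ (voiced).
Changing only its voicing to voiced gives [z] — the voiced alveolar fricative.

[ɟɪɖzʊ]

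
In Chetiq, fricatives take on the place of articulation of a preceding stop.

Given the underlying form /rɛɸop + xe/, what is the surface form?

/x/ is a voiceless velar fricative. The preceding trigger /p/ is bilabial, so /x/ must become bilabial as well.
A voiceless bilabial fricative is [ɸ], so the surface segment is [ɸ].

[rɛɸopɸe]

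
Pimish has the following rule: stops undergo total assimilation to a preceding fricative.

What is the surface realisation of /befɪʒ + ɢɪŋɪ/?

/ɢ/ is the segment targeted by the rule; it sits immediately after /ʒ/, so it assimilates completely and surfaces as [ʒ].

[befɪʒʒɪŋɪ]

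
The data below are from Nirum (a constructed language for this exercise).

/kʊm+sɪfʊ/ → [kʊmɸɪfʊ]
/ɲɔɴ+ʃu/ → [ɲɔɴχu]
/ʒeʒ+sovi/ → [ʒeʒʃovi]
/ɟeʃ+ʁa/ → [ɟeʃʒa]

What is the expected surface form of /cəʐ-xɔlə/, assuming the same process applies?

The data show progressive place assimilation: /s/ → [ɸ] after /m/; /ʃ/ → [χ] after /ɴ/; /s/ → [ʃ] after /ʒ/; /ʁ/ → [ʒ] after /ʃ/. In each pair only place changes, matching the preceding consonant, while manner and voice stay constant.
The rule targets /x/ (voiceless velar fricative), which sits after the trigger /ʐ/ (retroflex).
The voiceless retroflex fricative is [ʂ], so /x/ → [ʂ].

[cəʐʂɔlə]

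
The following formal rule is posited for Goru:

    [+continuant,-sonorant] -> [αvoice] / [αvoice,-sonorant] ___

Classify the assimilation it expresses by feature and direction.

progressive voicing assimilation

The rule copies [voice] from the environment onto the target, so the assimilating feature is voicing.
The conditioning segment sits to the left of the focus bar, meaning the trigger precedes the segment that changes — progressive assimilation.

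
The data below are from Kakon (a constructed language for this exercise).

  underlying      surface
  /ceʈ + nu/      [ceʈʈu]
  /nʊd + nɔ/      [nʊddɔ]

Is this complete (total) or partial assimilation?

total assimilation

The segment that alternates is /n/, which surfaces as [ʈ] when adjacent to /ʈ/.
The output [ʈ] is identical to the trigger /ʈ/ — every feature (place, manner, voicing) has been copied — so this is total assimilation.
The remaining alternation confirms this: /n/ → [d] after /d/ — in each case the output is a copy of the preceding consonant.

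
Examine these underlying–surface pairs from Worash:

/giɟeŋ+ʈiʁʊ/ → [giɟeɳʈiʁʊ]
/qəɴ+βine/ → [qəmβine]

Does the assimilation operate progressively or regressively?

Comparing underlying and surface forms, /ŋ/ → [ɳ] is the alternation; the neighbouring /ʈ/ is constant.
The change velar → retroflex matches the place of the following /ʈ/, identifying this as place assimilation.
Checking the remaining alternation: /ɴ/ → [m] before /β/ (uvular → bilabial, matching bilabial) — only place changes, and always toward the following segment.
The trigger is the following segment, so the direction is regressive (anticipatory).

regressive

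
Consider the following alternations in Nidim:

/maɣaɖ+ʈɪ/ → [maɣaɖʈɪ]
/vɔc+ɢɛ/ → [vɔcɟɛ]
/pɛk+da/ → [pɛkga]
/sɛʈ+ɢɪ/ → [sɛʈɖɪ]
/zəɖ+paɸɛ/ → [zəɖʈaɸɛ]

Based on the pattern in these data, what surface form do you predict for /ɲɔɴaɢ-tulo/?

The data show progressive place assimilation: /ɢ/ → [ɟ] after /c/; /d/ → [g] after /k/; /ɢ/ → [ɖ] after /ʈ/; /p/ → [ʈ] after /ɖ/. In each pair only place changes, matching the preceding consonant, while manner and voice stay constant.
Nothing changes in [maɣaɖʈɪ]: there the adjacent consonants already agree in place (/ʈ/ and /ɖ/ are both retroflex), so this form is consistent with the same rule.
The rule targets /t/ (voiceless alveolar stop), which sits after the trigger /ɢ/ (uvular).
Changing only its place to uvular gives [q] — the voiceless uvular stop.

[ɲɔɴaɢqulo]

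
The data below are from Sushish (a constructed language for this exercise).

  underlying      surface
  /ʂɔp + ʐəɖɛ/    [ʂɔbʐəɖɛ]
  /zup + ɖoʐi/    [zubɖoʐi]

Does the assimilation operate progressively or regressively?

Comparing underlying and surface forms, /p/ → [b] is the alternation; the neighbouring /ʐ/ is constant.
The change voiceless → voiced matches the voicing of the following /ʐ/, identifying this as voicing assimilation.
The other alternating form patterns the same way: /p/ → [b] before /ɖ/ (voiceless → voiced, matching voiced) — only voicing changes, and always toward the following segment.
The trigger is the following segment, so the direction is regressive (anticipatory).

regressive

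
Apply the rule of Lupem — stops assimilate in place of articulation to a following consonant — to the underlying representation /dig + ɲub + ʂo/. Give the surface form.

The rule targets /g/ (voiced velar stop), which sits before the trigger /ɲ/ (palatal).
The voiced palatal stop is [ɟ], so /g/ → [ɟ].
The same rule applies at the second boundary: /b/ → [ɖ] next to /ʂ/.

[diɟɲuɖʂo]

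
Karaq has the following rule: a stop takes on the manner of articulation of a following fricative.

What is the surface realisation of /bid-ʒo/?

/d/ is a voiced alveolar stop. The following trigger /ʒ/ is a fricative, so /d/ must become a fricative as well.
A voiced alveolar fricative is [z], so the surface segment is [z].

[bizʒo]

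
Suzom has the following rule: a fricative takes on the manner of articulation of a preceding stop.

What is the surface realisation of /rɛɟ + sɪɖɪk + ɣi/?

The rule targets /s/ (voiceless alveolar fricative), which sits after the trigger /ɟ/ (stop).
Changing only its manner to stop gives [t] — the voiceless alveolar stop.
The same rule applies at the second boundary: /ɣ/ → [g] next to /k/.

[rɛɟtɪɖɪkgi]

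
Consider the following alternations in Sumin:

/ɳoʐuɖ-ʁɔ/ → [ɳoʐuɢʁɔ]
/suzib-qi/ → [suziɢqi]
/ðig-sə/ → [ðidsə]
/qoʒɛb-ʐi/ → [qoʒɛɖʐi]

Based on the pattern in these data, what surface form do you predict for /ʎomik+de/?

The data show regressive place assimilation: /ɖ/ → [ɢ] before /ʁ/; /b/ → [ɢ] before /q/; /g/ → [d] before /s/; /b/ → [ɖ] before /ʐ/. In each pair only place changes, matching the following consonant, while manner and voice stay constant.
/k/ is a voiceless velar stop. The following trigger /d/ is alveolar, so /k/ must become alveolar as well.
A voiceless alveolar stop is [t], so the surface segment is [t].

[ʎomitde]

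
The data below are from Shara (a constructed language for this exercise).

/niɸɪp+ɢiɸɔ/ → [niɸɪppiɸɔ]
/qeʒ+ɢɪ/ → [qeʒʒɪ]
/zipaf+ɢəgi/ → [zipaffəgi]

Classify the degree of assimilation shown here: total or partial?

total assimilation

Underlying /ɢ/ is realised as [p] next to /p/; /p/ itself does not change.
The output [p] is identical to the trigger /p/ — every feature (place, manner, voicing) has been copied — so this is total assimilation.
The other forms behave the same way: /ɢ/ → [ʒ] after /ʒ/; /ɢ/ → [f] after /f/ — in each case the output is a copy of the preceding consonant.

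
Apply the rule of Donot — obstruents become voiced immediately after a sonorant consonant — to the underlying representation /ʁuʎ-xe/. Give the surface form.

[ʁuʎɣe]

The rule targets /x/ (voiceless velar fricative), which sits after the trigger /ʎ/ (voiced).
Changing only its voicing to voiced gives [ɣ] — the voiced velar fricative.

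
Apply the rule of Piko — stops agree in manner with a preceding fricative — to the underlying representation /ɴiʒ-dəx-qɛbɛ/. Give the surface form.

[ɴiʒzəxχɛbɛ]

/d/ is a voiced alveolar stop. The preceding trigger /ʒ/ is a fricative, so /d/ must become a fricative as well.
Changing only its manner to fricative gives [z] — the voiced alveolar fricative.
At the second juncture, /q/ likewise becomes [χ] adjacent to /x/.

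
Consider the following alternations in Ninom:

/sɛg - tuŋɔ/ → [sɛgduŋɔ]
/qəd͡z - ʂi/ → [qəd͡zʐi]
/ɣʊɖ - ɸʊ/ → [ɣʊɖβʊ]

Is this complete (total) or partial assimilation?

The segment that alternates is /t/, which surfaces as [d] when adjacent to /g/.
/t/ is voiceless while /g/ is voiced; the output [d] is voiced, matching the trigger — so the feature that spreads is voicing.
Place and manner are unchanged, so the assimilation is partial, not total.
Checking the remaining alternations: /ʂ/ → [ʐ] after /d͡z/ (voiceless → voiced, matching voiced); /ɸ/ → [β] after /ɖ/ (voiceless → voiced, matching voiced) — only voicing changes, and always toward the preceding segment.

partial assimilation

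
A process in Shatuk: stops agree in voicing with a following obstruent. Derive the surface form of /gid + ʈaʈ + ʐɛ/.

[gitʈaɖʐɛ]

/d/ is a voiced alveolar stop. The following trigger /ʈ/ is voiceless, so /d/ must become voiceless as well.
The voiceless alveolar stop is [t], so /d/ → [t].
At the second juncture, /ʈ/ likewise becomes [ɖ] adjacent to /ʐ/.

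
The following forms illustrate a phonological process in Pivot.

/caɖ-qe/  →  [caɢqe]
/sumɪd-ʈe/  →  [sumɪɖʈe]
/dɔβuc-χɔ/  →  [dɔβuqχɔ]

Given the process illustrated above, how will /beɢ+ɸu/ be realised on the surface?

The data show regressive place assimilation: /ɖ/ → [ɢ] before /q/; /d/ → [ɖ] before /ʈ/; /c/ → [q] before /χ/. In each pair only place changes, matching the following consonant, while manner and voice stay constant.
/ɢ/ is a voiced uvular stop. The following trigger /ɸ/ is bilabial, so /ɢ/ must become bilabial as well.
The voiced bilabial stop is [b], so /ɢ/ → [b].

[bebɸu]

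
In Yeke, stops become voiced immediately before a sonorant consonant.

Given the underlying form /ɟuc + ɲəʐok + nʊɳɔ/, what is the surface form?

The rule targets /c/ (voiceless palatal stop), which sits before the trigger /ɲ/ (voiced).
A voiced palatal stop is [ɟ], so the surface segment is [ɟ].
The same rule applies at the second boundary: /k/ → [g] next to /n/.

[ɟuɟɲəʐognʊɳɔ]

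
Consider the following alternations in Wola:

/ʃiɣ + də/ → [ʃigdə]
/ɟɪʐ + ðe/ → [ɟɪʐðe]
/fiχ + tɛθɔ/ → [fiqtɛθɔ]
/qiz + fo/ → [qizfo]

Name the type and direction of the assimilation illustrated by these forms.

Underlying /ɣ/ is realised as [g] next to /d/; /d/ itself does not change.
The change fricative → stop matches the manner of the following /d/, identifying this as manner assimilation.
Place and voice are unchanged, so the assimilation is partial, not total.
The other alternating form patterns the same way: /χ/ → [q] before /t/ (fricative → stop, matching a stop) — only manner changes, and always toward the following segment.
No alternation appears in [ɟɪʐðe], [qizfo]: there the adjacent consonants already agree in manner (/ʐ/ and /ð/ are both fricatives; /z/ and /f/ are both fricatives), so these forms are consistent with the same rule.
The trigger is the following segment, so the direction is regressive (anticipatory).

regressive manner assimilation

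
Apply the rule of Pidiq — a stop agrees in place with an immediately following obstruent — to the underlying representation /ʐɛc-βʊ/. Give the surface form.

[ʐɛpβʊ]

/c/ is a voiceless palatal stop. The following trigger /β/ is bilabial, so /c/ must become bilabial as well.
The voiceless bilabial stop is [p], so /c/ → [p].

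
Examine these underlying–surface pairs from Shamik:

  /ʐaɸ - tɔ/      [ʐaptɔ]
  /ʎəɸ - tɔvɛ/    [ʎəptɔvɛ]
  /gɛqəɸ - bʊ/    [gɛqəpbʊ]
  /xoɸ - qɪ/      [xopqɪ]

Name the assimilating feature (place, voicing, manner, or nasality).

manner

Comparing underlying and surface forms, /ɸ/ → [p] is the alternation; the neighbouring /t/ is constant.
The change fricative → stop matches the manner of the following /t/, identifying this as manner assimilation.
Checking the remaining alternations: /ɸ/ → [p] before /b/ (fricative → stop, matching a stop); /ɸ/ → [p] before /q/ (fricative → stop, matching a stop) — only manner changes, and always toward the following segment.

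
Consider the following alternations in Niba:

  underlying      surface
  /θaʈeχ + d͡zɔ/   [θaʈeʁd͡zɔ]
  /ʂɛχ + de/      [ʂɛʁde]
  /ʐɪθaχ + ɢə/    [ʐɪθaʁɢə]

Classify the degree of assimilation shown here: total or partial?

Comparing underlying and surface forms, /χ/ → [ʁ] is the alternation; the neighbouring /d͡z/ is constant.
The change voiceless → voiced matches the voicing of the following /d͡z/, identifying this as voicing assimilation.
Place and manner are unchanged, so the assimilation is partial, not total.
The same holds elsewhere in the data: /χ/ → [ʁ] before /d/ (voiceless → voiced, matching voiced); /χ/ → [ʁ] before /ɢ/ (voiceless → voiced, matching voiced) — only voicing changes, and always toward the following segment.

partial assimilation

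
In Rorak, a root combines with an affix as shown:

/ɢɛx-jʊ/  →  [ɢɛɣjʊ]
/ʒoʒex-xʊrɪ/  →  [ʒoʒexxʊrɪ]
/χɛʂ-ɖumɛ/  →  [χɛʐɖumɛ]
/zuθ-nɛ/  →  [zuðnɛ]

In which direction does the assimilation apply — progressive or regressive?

The segment that alternates is /x/, which surfaces as [ɣ] when adjacent to /j/.
The change voiceless → voiced matches the voicing of the following /j/, identifying this as voicing assimilation.
Checking the remaining alternations: /ʂ/ → [ʐ] before /ɖ/ (voiceless → voiced, matching voiced); /θ/ → [ð] before /n/ (voiceless → voiced, matching voiced) — only voicing changes, and always toward the following segment.
No alternation appears in [ʒoʒexxʊrɪ]: there the adjacent consonants already agree in voicing (/x/ and /x/ are both voiceless), so this form is consistent with the same rule.
Since the segment that changes precedes the conditioning segment, the assimilation is regressive.

regressive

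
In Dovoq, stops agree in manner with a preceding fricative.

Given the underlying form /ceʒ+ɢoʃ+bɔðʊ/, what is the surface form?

[ceʒʁoʃβɔðʊ]

The rule targets /ɢ/ (voiced uvular stop), which sits after the trigger /ʒ/ (fricative).
Changing only its manner to fricative gives [ʁ] — the voiced uvular fricative.
The same rule applies at the second boundary: /b/ → [β] next to /ʃ/.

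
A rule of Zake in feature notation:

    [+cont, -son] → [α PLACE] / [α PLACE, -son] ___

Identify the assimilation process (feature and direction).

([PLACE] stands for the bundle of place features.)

progressive place assimilation

The rule copies the place features (abbreviated [PLACE]) from the environment onto the target, so the assimilating feature is place.
Since the environment is written before the underscore, the trigger precedes the target; the direction is progressive.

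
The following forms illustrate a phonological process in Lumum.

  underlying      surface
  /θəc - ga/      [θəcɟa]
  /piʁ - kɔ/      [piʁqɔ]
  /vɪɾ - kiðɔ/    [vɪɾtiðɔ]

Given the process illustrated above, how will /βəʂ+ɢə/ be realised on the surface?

[βəʂɖə]

The data show progressive place assimilation: /g/ → [ɟ] after /c/; /k/ → [q] after /ʁ/; /k/ → [t] after /ɾ/. In each pair only place changes, matching the preceding consonant, while manner and voice stay constant.
/ɢ/ is a voiced uvular stop. The preceding trigger /ʂ/ is retroflex, so /ɢ/ must become retroflex as well.
A voiced retroflex stop is [ɖ], so the surface segment is [ɖ].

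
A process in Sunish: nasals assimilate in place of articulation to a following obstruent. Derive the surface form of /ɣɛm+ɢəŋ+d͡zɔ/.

The rule targets /m/ (voiced bilabial nasal), which sits before the trigger /ɢ/ (uvular).
A voiced uvular nasal is [ɴ], so the surface segment is [ɴ].
At the second juncture, /ŋ/ likewise becomes [n] adjacent to /d͡z/.

[ɣɛɴɢənd͡zɔ]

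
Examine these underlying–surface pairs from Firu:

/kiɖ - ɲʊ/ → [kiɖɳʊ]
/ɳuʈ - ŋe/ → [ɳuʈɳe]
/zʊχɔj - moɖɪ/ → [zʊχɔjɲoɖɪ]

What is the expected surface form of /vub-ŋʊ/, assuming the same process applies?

The data show progressive place assimilation: /ɲ/ → [ɳ] after /ɖ/; /ŋ/ → [ɳ] after /ʈ/; /m/ → [ɲ] after /j/. In each pair only place changes, matching the preceding consonant, while manner and voice stay constant.
/ŋ/ is a voiced velar nasal. The preceding trigger /b/ is bilabial, so /ŋ/ must become bilabial as well.
A voiced bilabial nasal is [m], so the surface segment is [m].

[vubmʊ]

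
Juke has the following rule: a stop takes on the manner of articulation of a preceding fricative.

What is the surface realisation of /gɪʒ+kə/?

The rule targets /k/ (voiceless velar stop), which sits after the trigger /ʒ/ (fricative).
A voiceless velar fricative is [x], so the surface segment is [x].

[gɪʒxə]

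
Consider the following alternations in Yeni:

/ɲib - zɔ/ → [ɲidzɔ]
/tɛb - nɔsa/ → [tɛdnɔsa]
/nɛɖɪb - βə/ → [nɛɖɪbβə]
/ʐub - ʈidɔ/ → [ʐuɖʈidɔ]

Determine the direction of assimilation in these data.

regressive

Comparing underlying and surface forms, /b/ → [d] is the alternation; the neighbouring /z/ is constant.
/b/ is bilabial while /z/ is alveolar; the output [d] is alveolar, matching the trigger — so the feature that spreads is place.
The same holds elsewhere in the data: /b/ → [d] before /n/ (bilabial → alveolar, matching alveolar); /b/ → [ɖ] before /ʈ/ (bilabial → retroflex, matching retroflex) — only place changes, and always toward the following segment.
No alternation appears in [nɛɖɪbβə]: there the adjacent consonants already agree in place (/b/ and /β/ are both bilabial), so this form is consistent with the same rule.
Since the segment that changes precedes the conditioning segment, the assimilation is regressive.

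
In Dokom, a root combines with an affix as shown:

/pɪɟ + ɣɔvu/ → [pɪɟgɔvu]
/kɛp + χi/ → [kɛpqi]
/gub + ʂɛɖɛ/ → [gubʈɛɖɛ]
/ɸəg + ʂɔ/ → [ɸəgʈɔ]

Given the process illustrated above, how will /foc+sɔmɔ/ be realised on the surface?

The data show progressive manner assimilation: /ɣ/ → [g] after /ɟ/; /χ/ → [q] after /p/; /ʂ/ → [ʈ] after /b/; /ʂ/ → [ʈ] after /g/. In each pair only manner changes, matching the preceding consonant, while place and voice stay constant.
/s/ is a voiceless alveolar fricative. The preceding trigger /c/ is a stop, so /s/ must become a stop as well.
The voiceless alveolar stop is [t], so /s/ → [t].

[foctɔmɔ]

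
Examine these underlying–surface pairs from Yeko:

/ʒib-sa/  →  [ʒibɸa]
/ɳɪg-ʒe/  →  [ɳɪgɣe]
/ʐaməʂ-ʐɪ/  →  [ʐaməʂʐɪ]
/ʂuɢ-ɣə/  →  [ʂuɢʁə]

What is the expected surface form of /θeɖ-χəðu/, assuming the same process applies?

The data show progressive place assimilation: /s/ → [ɸ] after /b/; /ʒ/ → [ɣ] after /g/; /ɣ/ → [ʁ] after /ɢ/. In each pair only place changes, matching the preceding consonant, while manner and voice stay constant.
Nothing changes in [ʐaməʂʐɪ]: there the adjacent consonants already agree in place (/ʐ/ and /ʂ/ are both retroflex), so this form is consistent with the same rule.
/χ/ is a voiceless uvular fricative. The preceding trigger /ɖ/ is retroflex, so /χ/ must become retroflex as well.
A voiceless retroflex fricative is [ʂ], so the surface segment is [ʂ].

[θeɖʂəðu]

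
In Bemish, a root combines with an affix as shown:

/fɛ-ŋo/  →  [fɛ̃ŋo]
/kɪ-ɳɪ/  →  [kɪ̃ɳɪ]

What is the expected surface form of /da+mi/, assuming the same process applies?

The data show regressive nasality assimilation (vowel nasalisation): /ɛ/ → [ɛ̃] before /ŋ/; /ɪ/ → [ɪ̃] before /ɳ/ — a vowel is nasalised by an immediately following nasal consonant.
The vowel /a/ is adjacent to the following nasal /m/, so it acquires [+nasal] and surfaces as [ã].

[dãmi]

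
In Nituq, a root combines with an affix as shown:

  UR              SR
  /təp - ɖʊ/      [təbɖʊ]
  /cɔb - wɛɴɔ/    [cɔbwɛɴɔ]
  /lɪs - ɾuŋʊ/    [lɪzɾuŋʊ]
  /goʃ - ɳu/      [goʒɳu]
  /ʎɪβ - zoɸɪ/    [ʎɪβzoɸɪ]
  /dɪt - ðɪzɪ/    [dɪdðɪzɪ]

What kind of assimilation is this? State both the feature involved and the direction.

regressive voicing assimilation

Comparing underlying and surface forms, /p/ → [b] is the alternation; the neighbouring /ɖ/ is constant.
The change voiceless → voiced matches the voicing of the following /ɖ/, identifying this as voicing assimilation.
Place and manner are unchanged, so the assimilation is partial, not total.
The other alternating forms pattern the same way: /s/ → [z] before /ɾ/ (voiceless → voiced, matching voiced); /ʃ/ → [ʒ] before /ɳ/ (voiceless → voiced, matching voiced); /t/ → [d] before /ð/ (voiceless → voiced, matching voiced) — only voicing changes, and always toward the following segment.
Nothing changes in [cɔbwɛɴɔ], [ʎɪβzoɸɪ]: there the adjacent consonants already agree in voicing (/b/ and /w/ are both voiced; /β/ and /z/ are both voiced), so these forms are consistent with the same rule.
The trigger is the following segment, so the direction is regressive (anticipatory).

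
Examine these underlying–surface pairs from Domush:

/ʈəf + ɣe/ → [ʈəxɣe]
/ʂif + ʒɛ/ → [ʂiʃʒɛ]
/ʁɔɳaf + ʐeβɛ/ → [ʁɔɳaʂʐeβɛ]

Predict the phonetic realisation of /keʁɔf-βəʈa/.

The data show regressive place assimilation: /f/ → [x] before /ɣ/; /f/ → [ʃ] before /ʒ/; /f/ → [ʂ] before /ʐ/. In each pair only place changes, matching the following consonant, while manner and voice stay constant.
The rule targets /f/ (voiceless labiodental fricative), which sits before the trigger /β/ (bilabial).
A voiceless bilabial fricative is [ɸ], so the surface segment is [ɸ].

[keʁɔɸβəʈa]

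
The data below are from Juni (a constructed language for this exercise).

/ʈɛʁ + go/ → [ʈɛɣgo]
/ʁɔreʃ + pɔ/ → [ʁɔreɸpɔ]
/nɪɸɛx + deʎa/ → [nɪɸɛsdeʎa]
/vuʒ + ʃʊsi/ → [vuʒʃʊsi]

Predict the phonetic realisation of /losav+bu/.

[losaβbu]

The data show regressive place assimilation: /ʁ/ → [ɣ] before /g/; /ʃ/ → [ɸ] before /p/; /x/ → [s] before /d/. In each pair only place changes, matching the following consonant, while manner and voice stay constant.
Nothing changes in [vuʒʃʊsi]: there the adjacent consonants already agree in place (/ʒ/ and /ʃ/ are both postalveolar), so this form is consistent with the same rule.
The rule targets /v/ (voiced labiodental fricative), which sits before the trigger /b/ (bilabial).
A voiced bilabial fricative is [β], so the surface segment is [β].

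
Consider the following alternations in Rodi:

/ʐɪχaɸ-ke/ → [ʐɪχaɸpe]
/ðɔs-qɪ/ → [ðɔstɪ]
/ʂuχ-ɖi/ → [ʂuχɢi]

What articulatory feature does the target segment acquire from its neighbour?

Comparing underlying and surface forms, /k/ → [p] is the alternation; the neighbouring /ɸ/ is constant.
The change velar → bilabial matches the place of the preceding /ɸ/, identifying this as place assimilation.
The same holds elsewhere in the data: /q/ → [t] after /s/ (uvular → alveolar, matching alveolar); /ɖ/ → [ɢ] after /χ/ (retroflex → uvular, matching uvular) — only place changes, and always toward the preceding segment.

place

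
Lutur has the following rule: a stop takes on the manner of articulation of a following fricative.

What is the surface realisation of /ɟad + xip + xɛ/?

[ɟazxiɸxɛ]

The rule targets /d/ (voiced alveolar stop), which sits before the trigger /x/ (fricative).
Changing only its manner to fricative gives [z] — the voiced alveolar fricative.
The same rule applies at the second boundary: /p/ → [ɸ] next to /x/.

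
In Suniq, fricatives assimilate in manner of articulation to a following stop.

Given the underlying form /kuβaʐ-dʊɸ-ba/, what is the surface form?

/ʐ/ is a voiced retroflex fricative. The following trigger /d/ is a stop, so /ʐ/ must become a stop as well.
Changing only its manner to stop gives [ɖ] — the voiced retroflex stop.
At the second juncture, /ɸ/ likewise becomes [p] adjacent to /b/.

[kuβaɖdʊpba]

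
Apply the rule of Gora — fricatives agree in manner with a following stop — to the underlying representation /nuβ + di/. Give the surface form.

/β/ is a voiced bilabial fricative. The following trigger /d/ is a stop, so /β/ must become a stop as well.
Changing only its manner to stop gives [b] — the voiced bilabial stop.

[nubdi]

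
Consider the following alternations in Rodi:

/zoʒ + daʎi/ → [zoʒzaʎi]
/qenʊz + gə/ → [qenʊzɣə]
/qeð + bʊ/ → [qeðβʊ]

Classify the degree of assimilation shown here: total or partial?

Comparing underlying and surface forms, /d/ → [z] is the alternation; the neighbouring /ʒ/ is constant.
/d/ is a stop while /ʒ/ is a fricative; the output [z] is a fricative, matching the trigger — so the feature that spreads is manner.
Place and voice are unchanged, so the assimilation is partial, not total.
The other alternating forms pattern the same way: /g/ → [ɣ] after /z/ (stop → fricative, matching a fricative); /b/ → [β] after /ð/ (stop → fricative, matching a fricative) — only manner changes, and always toward the preceding segment.

partial assimilation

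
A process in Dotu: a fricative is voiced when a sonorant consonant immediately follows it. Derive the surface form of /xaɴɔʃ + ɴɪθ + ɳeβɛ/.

[xaɴɔʒɴɪðɳeβɛ]

The rule targets /ʃ/ (voiceless postalveolar fricative), which sits before the trigger /ɴ/ (voiced).
Changing only its voicing to voiced gives [ʒ] — the voiced postalveolar fricative.
The same rule applies at the second boundary: /θ/ → [ð] next to /ɳ/.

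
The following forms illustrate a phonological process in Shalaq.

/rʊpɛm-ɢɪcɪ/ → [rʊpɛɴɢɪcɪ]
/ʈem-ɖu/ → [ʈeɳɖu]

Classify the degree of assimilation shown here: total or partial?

Underlying /m/ is realised as [ɴ] next to /ɢ/; /ɢ/ itself does not change.
The change bilabial → uvular matches the place of the following /ɢ/, identifying this as place assimilation.
Manner and voice are unchanged, so the assimilation is partial, not total.
Checking the remaining alternation: /m/ → [ɳ] before /ɖ/ (bilabial → retroflex, matching retroflex) — only place changes, and always toward the following segment.

partial assimilation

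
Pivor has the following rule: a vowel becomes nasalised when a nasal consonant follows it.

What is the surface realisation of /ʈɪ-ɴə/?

/ɪ/ sits next to the nasal /ɴ/ and is therefore nasalised to [ɪ̃].

[ʈɪ̃ɴə]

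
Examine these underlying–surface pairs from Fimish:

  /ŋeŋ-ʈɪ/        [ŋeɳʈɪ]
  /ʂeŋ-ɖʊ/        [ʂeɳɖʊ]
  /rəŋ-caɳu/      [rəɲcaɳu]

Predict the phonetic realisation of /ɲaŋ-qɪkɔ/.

[ɲaɴqɪkɔ]

The data show regressive place assimilation: /ŋ/ → [ɳ] before /ʈ/; /ŋ/ → [ɳ] before /ɖ/; /ŋ/ → [ɲ] before /c/. In each pair only place changes, matching the following consonant, while manner and voice stay constant.
The rule targets /ŋ/ (voiced velar nasal), which sits before the trigger /q/ (uvular).
Changing only its place to uvular gives [ɴ] — the voiced uvular nasal.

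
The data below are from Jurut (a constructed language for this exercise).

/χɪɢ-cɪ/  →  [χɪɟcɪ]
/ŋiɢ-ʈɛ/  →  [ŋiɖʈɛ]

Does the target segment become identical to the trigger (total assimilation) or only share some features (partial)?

partial assimilation

Underlying /ɢ/ is realised as [ɟ] next to /c/; /c/ itself does not change.
The change uvular → palatal matches the place of the following /c/, identifying this as place assimilation.
Manner and voice are unchanged, so the assimilation is partial, not total.
The same holds elsewhere in the data: /ɢ/ → [ɖ] before /ʈ/ (uvular → retroflex, matching retroflex) — only place changes, and always toward the following segment.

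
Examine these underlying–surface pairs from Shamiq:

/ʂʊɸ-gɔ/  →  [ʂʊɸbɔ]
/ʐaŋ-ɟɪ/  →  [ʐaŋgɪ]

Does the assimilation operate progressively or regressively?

The segment that alternates is /g/, which surfaces as [b] when adjacent to /ɸ/.
The change velar → bilabial matches the place of the preceding /ɸ/, identifying this as place assimilation.
The other alternating form patterns the same way: /ɟ/ → [g] after /ŋ/ (palatal → velar, matching velar) — only place changes, and always toward the preceding segment.
Since the segment that changes follows the conditioning segment, the assimilation is progressive.

progressive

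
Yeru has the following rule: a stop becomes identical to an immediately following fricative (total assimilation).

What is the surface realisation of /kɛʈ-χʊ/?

/ʈ/ is the segment targeted by the rule; it sits immediately before /χ/, so it assimilates completely and surfaces as [χ].

[kɛχχʊ]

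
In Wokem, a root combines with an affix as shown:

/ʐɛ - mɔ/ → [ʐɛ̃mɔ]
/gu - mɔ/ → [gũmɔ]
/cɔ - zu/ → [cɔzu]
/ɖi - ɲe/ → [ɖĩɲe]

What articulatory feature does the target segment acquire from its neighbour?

nasality

The vowel /ɛ/ surfaces as nasalised [ɛ̃] next to the following nasal /m/ — it has acquired the [+nasal] feature of its neighbour.
Likewise in the remaining data: /u/ → [ũ] before /m/; /i/ → [ĩ] before /ɲ/ — each time a vowel is nasalised next to a following nasal.
No change occurs in [cɔzu] because the vowel at the boundary is adjacent to an oral consonant, not a nasal (/ɔ/ next to /z/).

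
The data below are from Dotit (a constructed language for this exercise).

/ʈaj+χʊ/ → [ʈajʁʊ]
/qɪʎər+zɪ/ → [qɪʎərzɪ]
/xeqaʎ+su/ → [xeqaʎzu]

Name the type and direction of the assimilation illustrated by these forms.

Underlying /χ/ is realised as [ʁ] next to /j/; /j/ itself does not change.
The change voiceless → voiced matches the voicing of the preceding /j/, identifying this as voicing assimilation.
Place and manner are unchanged, so the assimilation is partial, not total.
The same holds elsewhere in the data: /s/ → [z] after /ʎ/ (voiceless → voiced, matching voiced) — only voicing changes, and always toward the preceding segment.
No alternation appears in [qɪʎərzɪ]: there the adjacent consonants already agree in voicing (/z/ and /r/ are both voiced), so this form is consistent with the same rule.
Since the segment that changes follows the conditioning segment, the assimilation is progressive.

progressive voicing assimilation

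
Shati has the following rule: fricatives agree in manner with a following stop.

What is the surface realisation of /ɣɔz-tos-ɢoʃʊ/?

/z/ is a voiced alveolar fricative. The following trigger /t/ is a stop, so /z/ must become a stop as well.
Changing only its manner to stop gives [d] — the voiced alveolar stop.
At the second juncture, /s/ likewise becomes [t] adjacent to /ɢ/.

[ɣɔdtotɢoʃʊ]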